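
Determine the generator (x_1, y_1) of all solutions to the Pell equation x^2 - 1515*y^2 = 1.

(x, y) = (506, 13)

First expand sqrt(1515) as a continued fraction. With x_i = (sqrt(1515) + m_i)/d_i and (m_0, d_0) = (0, 1): a_0 = floor(sqrt(1515)) = 38, since 38^2 = 1444 <= 1515 < 1521 = 39^2.
Iterate m_{i+1} = d_i*a_i - m_i, d_{i+1} = (1515 - m_{i+1}^2)/d_i, a_{i+1} = floor((a_0 + m_{i+1})/d_{i+1}):
  m_1 = 1*38 - 0 = 38, d_1 = (1515 - 38^2)/1 = 71/1 = 71, a_1 = floor((38 + 38)/71) = 1.
  m_2 = 71*1 - 38 = 33, d_2 = (1515 - 33^2)/71 = 426/71 = 6, a_2 = floor((38 + 33)/6) = 11.
  m_3 = 6*11 - 33 = 33, d_3 = (1515 - 33^2)/6 = 426/6 = 71, a_3 = floor((38 + 33)/71) = 1.
  m_4 = 71*1 - 33 = 38, d_4 = (1515 - 38^2)/71 = 71/71 = 1, a_4 = floor((38 + 38)/1) = 76.
  m_5 = 1*76 - 38 = 38, d_5 = (1515 - 38^2)/1 = 71/1 = 71: (m_5, d_5) = (m_1, d_1) = (38, 71), so from here the quotients repeat a_1, ..., a_4; the period length is 4.
So sqrt(1515) = [38; (1, 11, 1, 76)] with period length k = 4.
k is even, so the fundamental solution of x^2 - 1515y^2 = 1 is (p_{k-1}, q_{k-1}) = (p_3, q_3); compute convergents through index 3.
Convergents (p_i = a_i*p_{i-1} + p_{i-2}, q_i = a_i*q_{i-1} + q_{i-2} with p_{-2}=0, p_{-1}=1, q_{-2}=1, q_{-1}=0):
  i=0: a_0=38, p_0 = 38*1 + 0 = 38, q_0 = 38*0 + 1 = 1.
  i=1: a_1=1, p_1 = 1*38 + 1 = 39, q_1 = 1*1 + 0 = 1.
  i=2: a_2=11, p_2 = 11*39 + 38 = 467, q_2 = 11*1 + 1 = 12.
  i=3: a_3=1, p_3 = 1*467 + 39 = 506, q_3 = 1*12 + 1 = 13.
Check: 506^2 - 1515*13^2 = 256036 - 256035 = 1, so (x, y) = (506, 13) solves the equation, and by the theorem it is the least positive solution.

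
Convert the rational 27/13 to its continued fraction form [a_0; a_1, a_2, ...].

Run the Euclidean algorithm on 27 and 13; the successive quotients are the partial quotients a_0, a_1, ... (each step inverts the fractional part left over by the previous one):
  27 = 2*13 + 1, so a_0 = 2.
  13 = 13*1 + 0, so a_1 = 13.
The remainder reaches 0 after 2 divisions, so the expansion has 2 partial quotients, read off in order.

[2; 13]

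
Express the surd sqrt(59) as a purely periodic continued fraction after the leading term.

[7; (1, 2, 7, 2, 1, 14)]

Write x_i = (sqrt(59) + m_i)/d_i with (m_0, d_0) = (0, 1). a_0 = floor(sqrt(59)) = 7, since 7^2 = 49 <= 59 < 64 = 8^2.
Iterate m_{i+1} = d_i*a_i - m_i, d_{i+1} = (59 - m_{i+1}^2)/d_i, a_{i+1} = floor((a_0 + m_{i+1})/d_{i+1}):
  m_1 = 1*7 - 0 = 7, d_1 = (59 - 7^2)/1 = 10/1 = 10, a_1 = floor((7 + 7)/10) = 1.
  m_2 = 10*1 - 7 = 3, d_2 = (59 - 3^2)/10 = 50/10 = 5, a_2 = floor((7 + 3)/5) = 2.
  m_3 = 5*2 - 3 = 7, d_3 = (59 - 7^2)/5 = 10/5 = 2, a_3 = floor((7 + 7)/2) = 7.
  m_4 = 2*7 - 7 = 7, d_4 = (59 - 7^2)/2 = 10/2 = 5, a_4 = floor((7 + 7)/5) = 2.
  m_5 = 5*2 - 7 = 3, d_5 = (59 - 3^2)/5 = 50/5 = 10, a_5 = floor((7 + 3)/10) = 1.
  m_6 = 10*1 - 3 = 7, d_6 = (59 - 7^2)/10 = 10/10 = 1, a_6 = floor((7 + 7)/1) = 14.
  m_7 = 1*14 - 7 = 7, d_7 = (59 - 7^2)/1 = 10/1 = 10: (m_7, d_7) = (m_1, d_1) = (7, 10), so from here the quotients repeat a_1, ..., a_6; the period length is 6.
Hence the expansion of sqrt(59) is a_0 = 7 followed by the repeating block 1, 2, 7, 2, 1, 14 (period 6).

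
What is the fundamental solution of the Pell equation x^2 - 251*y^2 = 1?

(x, y) = (3674890, 231957)

First expand sqrt(251) as a continued fraction. With x_i = (sqrt(251) + m_i)/d_i and (m_0, d_0) = (0, 1): a_0 = floor(sqrt(251)) = 15, since 15^2 = 225 <= 251 < 256 = 16^2.
Iterate m_{i+1} = d_i*a_i - m_i, d_{i+1} = (251 - m_{i+1}^2)/d_i, a_{i+1} = floor((a_0 + m_{i+1})/d_{i+1}):
  m_1 = 1*15 - 0 = 15, d_1 = (251 - 15^2)/1 = 26/1 = 26, a_1 = floor((15 + 15)/26) = 1.
  m_2 = 26*1 - 15 = 11, d_2 = (251 - 11^2)/26 = 130/26 = 5, a_2 = floor((15 + 11)/5) = 5.
  m_3 = 5*5 - 11 = 14, d_3 = (251 - 14^2)/5 = 55/5 = 11, a_3 = floor((15 + 14)/11) = 2.
  m_4 = 11*2 - 14 = 8, d_4 = (251 - 8^2)/11 = 187/11 = 17, a_4 = floor((15 + 8)/17) = 1.
  m_5 = 17*1 - 8 = 9, d_5 = (251 - 9^2)/17 = 170/17 = 10, a_5 = floor((15 + 9)/10) = 2.
  m_6 = 10*2 - 9 = 11, d_6 = (251 - 11^2)/10 = 130/10 = 13, a_6 = floor((15 + 11)/13) = 2.
  m_7 = 13*2 - 11 = 15, d_7 = (251 - 15^2)/13 = 26/13 = 2, a_7 = floor((15 + 15)/2) = 15.
  m_8 = 2*15 - 15 = 15, d_8 = (251 - 15^2)/2 = 26/2 = 13, a_8 = floor((15 + 15)/13) = 2.
  m_9 = 13*2 - 15 = 11, d_9 = (251 - 11^2)/13 = 130/13 = 10, a_9 = floor((15 + 11)/10) = 2.
  m_10 = 10*2 - 11 = 9, d_10 = (251 - 9^2)/10 = 170/10 = 17, a_10 = floor((15 + 9)/17) = 1.
  m_11 = 17*1 - 9 = 8, d_11 = (251 - 8^2)/17 = 187/17 = 11, a_11 = floor((15 + 8)/11) = 2.
  m_12 = 11*2 - 8 = 14, d_12 = (251 - 14^2)/11 = 55/11 = 5, a_12 = floor((15 + 14)/5) = 5.
  m_13 = 5*5 - 14 = 11, d_13 = (251 - 11^2)/5 = 130/5 = 26, a_13 = floor((15 + 11)/26) = 1.
  m_14 = 26*1 - 11 = 15, d_14 = (251 - 15^2)/26 = 26/26 = 1, a_14 = floor((15 + 15)/1) = 30.
  m_15 = 1*30 - 15 = 15, d_15 = (251 - 15^2)/1 = 26/1 = 26: (m_15, d_15) = (m_1, d_1) = (15, 26), so from here the quotients repeat a_1, ..., a_14; the period length is 14.
So sqrt(251) = [15; (1, 5, 2, 1, 2, 2, 15, 2, 2, 1, 2, 5, 1, 30)] with period length k = 14.
k is even, so the fundamental solution of x^2 - 251y^2 = 1 is (p_{k-1}, q_{k-1}) = (p_13, q_13); compute convergents through index 13.
Convergents (p_i = a_i*p_{i-1} + p_{i-2}, q_i = a_i*q_{i-1} + q_{i-2} with p_{-2}=0, p_{-1}=1, q_{-2}=1, q_{-1}=0):
  i=0: a_0=15, p_0 = 15*1 + 0 = 15, q_0 = 15*0 + 1 = 1.
  i=1: a_1=1, p_1 = 1*15 + 1 = 16, q_1 = 1*1 + 0 = 1.
  i=2: a_2=5, p_2 = 5*16 + 15 = 95, q_2 = 5*1 + 1 = 6.
  i=3: a_3=2, p_3 = 2*95 + 16 = 206, q_3 = 2*6 + 1 = 13.
  i=4: a_4=1, p_4 = 1*206 + 95 = 301, q_4 = 1*13 + 6 = 19.
  i=5: a_5=2, p_5 = 2*301 + 206 = 808, q_5 = 2*19 + 13 = 51.
  i=6: a_6=2, p_6 = 2*808 + 301 = 1917, q_6 = 2*51 + 19 = 121.
  i=7: a_7=15, p_7 = 15*1917 + 808 = 29563, q_7 = 15*121 + 51 = 1866.
  i=8: a_8=2, p_8 = 2*29563 + 1917 = 61043, q_8 = 2*1866 + 121 = 3853.
  i=9: a_9=2, p_9 = 2*61043 + 29563 = 151649, q_9 = 2*3853 + 1866 = 9572.
  i=10: a_10=1, p_10 = 1*151649 + 61043 = 212692, q_10 = 1*9572 + 3853 = 13425.
  i=11: a_11=2, p_11 = 2*212692 + 151649 = 577033, q_11 = 2*13425 + 9572 = 36422.
  i=12: a_12=5, p_12 = 5*577033 + 212692 = 3097857, q_12 = 5*36422 + 13425 = 195535.
  i=13: a_13=1, p_13 = 1*3097857 + 577033 = 3674890, q_13 = 1*195535 + 36422 = 231957.
Check: 3674890^2 - 251*231957^2 = 13504816512100 - 13504816512099 = 1, so (x, y) = (3674890, 231957) solves the equation, and by the theorem it is the least positive solution.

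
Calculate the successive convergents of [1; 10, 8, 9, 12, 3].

Using the convergent recurrence p_i = a_i*p_{i-1} + p_{i-2}, q_i = a_i*q_{i-1} + q_{i-2} with p_{-2}=0, p_{-1}=1, q_{-2}=1, q_{-1}=0:
  i=0: a_0=1, p_0 = 1*1 + 0 = 1, q_0 = 1*0 + 1 = 1.
  i=1: a_1=10, p_1 = 10*1 + 1 = 11, q_1 = 10*1 + 0 = 10.
  i=2: a_2=8, p_2 = 8*11 + 1 = 89, q_2 = 8*10 + 1 = 81.
  i=3: a_3=9, p_3 = 9*89 + 11 = 812, q_3 = 9*81 + 10 = 739.
  i=4: a_4=12, p_4 = 12*812 + 89 = 9833, q_4 = 12*739 + 81 = 8949.
  i=5: a_5=3, p_5 = 3*9833 + 812 = 30311, q_5 = 3*8949 + 739 = 27586.

1/1, 11/10, 89/81, 812/739, 9833/8949, 30311/27586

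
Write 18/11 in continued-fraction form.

[1; 1, 1, 1, 3]

Run the Euclidean algorithm on 18 and 11; the successive quotients are the partial quotients a_0, a_1, ... (each step inverts the fractional part left over by the previous one):
  18 = 1*11 + 7, so a_0 = 1.
  11 = 1*7 + 4, so a_1 = 1.
  7 = 1*4 + 3, so a_2 = 1.
  4 = 1*3 + 1, so a_3 = 1.
  3 = 3*1 + 0, so a_4 = 3.
The remainder reaches 0 after 5 divisions, so the expansion has 5 partial quotients, read off in order.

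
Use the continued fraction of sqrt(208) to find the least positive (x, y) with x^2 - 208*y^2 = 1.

(x, y) = (649, 45)

First expand sqrt(208) as a continued fraction. With x_i = (sqrt(208) + m_i)/d_i and (m_0, d_0) = (0, 1): a_0 = floor(sqrt(208)) = 14, since 14^2 = 196 <= 208 < 225 = 15^2.
Iterate m_{i+1} = d_i*a_i - m_i, d_{i+1} = (208 - m_{i+1}^2)/d_i, a_{i+1} = floor((a_0 + m_{i+1})/d_{i+1}):
  m_1 = 1*14 - 0 = 14, d_1 = (208 - 14^2)/1 = 12/1 = 12, a_1 = floor((14 + 14)/12) = 2.
  m_2 = 12*2 - 14 = 10, d_2 = (208 - 10^2)/12 = 108/12 = 9, a_2 = floor((14 + 10)/9) = 2.
  m_3 = 9*2 - 10 = 8, d_3 = (208 - 8^2)/9 = 144/9 = 16, a_3 = floor((14 + 8)/16) = 1.
  m_4 = 16*1 - 8 = 8, d_4 = (208 - 8^2)/16 = 144/16 = 9, a_4 = floor((14 + 8)/9) = 2.
  m_5 = 9*2 - 8 = 10, d_5 = (208 - 10^2)/9 = 108/9 = 12, a_5 = floor((14 + 10)/12) = 2.
  m_6 = 12*2 - 10 = 14, d_6 = (208 - 14^2)/12 = 12/12 = 1, a_6 = floor((14 + 14)/1) = 28.
  m_7 = 1*28 - 14 = 14, d_7 = (208 - 14^2)/1 = 12/1 = 12: (m_7, d_7) = (m_1, d_1) = (14, 12), so from here the quotients repeat a_1, ..., a_6; the period length is 6.
So sqrt(208) = [14; (2, 2, 1, 2, 2, 28)] with period length k = 6.
k is even, so the fundamental solution of x^2 - 208y^2 = 1 is (p_{k-1}, q_{k-1}) = (p_5, q_5); compute convergents through index 5.
Convergents (p_i = a_i*p_{i-1} + p_{i-2}, q_i = a_i*q_{i-1} + q_{i-2} with p_{-2}=0, p_{-1}=1, q_{-2}=1, q_{-1}=0):
  i=0: a_0=14, p_0 = 14*1 + 0 = 14, q_0 = 14*0 + 1 = 1.
  i=1: a_1=2, p_1 = 2*14 + 1 = 29, q_1 = 2*1 + 0 = 2.
  i=2: a_2=2, p_2 = 2*29 + 14 = 72, q_2 = 2*2 + 1 = 5.
  i=3: a_3=1, p_3 = 1*72 + 29 = 101, q_3 = 1*5 + 2 = 7.
  i=4: a_4=2, p_4 = 2*101 + 72 = 274, q_4 = 2*7 + 5 = 19.
  i=5: a_5=2, p_5 = 2*274 + 101 = 649, q_5 = 2*19 + 7 = 45.
Check: 649^2 - 208*45^2 = 421201 - 421200 = 1, so (x, y) = (649, 45) solves the equation, and by the theorem it is the least positive solution.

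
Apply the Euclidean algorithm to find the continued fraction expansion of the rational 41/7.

[5; 1, 6]

Run the Euclidean algorithm on 41 and 7; the successive quotients are the partial quotients a_0, a_1, ... (each step inverts the fractional part left over by the previous one):
  41 = 5*7 + 6, so a_0 = 5.
  7 = 1*6 + 1, so a_1 = 1.
  6 = 6*1 + 0, so a_2 = 6.
The remainder reaches 0 after 3 divisions, so the expansion has 3 partial quotients, read off in order.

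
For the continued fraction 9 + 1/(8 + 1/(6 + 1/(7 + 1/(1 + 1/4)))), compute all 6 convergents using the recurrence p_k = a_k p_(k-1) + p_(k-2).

Using the convergent recurrence p_i = a_i*p_{i-1} + p_{i-2}, q_i = a_i*q_{i-1} + q_{i-2} with p_{-2}=0, p_{-1}=1, q_{-2}=1, q_{-1}=0:
  i=0: a_0=9, p_0 = 9*1 + 0 = 9, q_0 = 9*0 + 1 = 1.
  i=1: a_1=8, p_1 = 8*9 + 1 = 73, q_1 = 8*1 + 0 = 8.
  i=2: a_2=6, p_2 = 6*73 + 9 = 447, q_2 = 6*8 + 1 = 49.
  i=3: a_3=7, p_3 = 7*447 + 73 = 3202, q_3 = 7*49 + 8 = 351.
  i=4: a_4=1, p_4 = 1*3202 + 447 = 3649, q_4 = 1*351 + 49 = 400.
  i=5: a_5=4, p_5 = 4*3649 + 3202 = 17798, q_5 = 4*400 + 351 = 1951.

9/1, 73/8, 447/49, 3202/351, 3649/400, 17798/1951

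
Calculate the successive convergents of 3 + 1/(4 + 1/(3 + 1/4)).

3/1, 13/4, 42/13, 181/56

Using the convergent recurrence p_i = a_i*p_{i-1} + p_{i-2}, q_i = a_i*q_{i-1} + q_{i-2} with p_{-2}=0, p_{-1}=1, q_{-2}=1, q_{-1}=0:
  i=0: a_0=3, p_0 = 3*1 + 0 = 3, q_0 = 3*0 + 1 = 1.
  i=1: a_1=4, p_1 = 4*3 + 1 = 13, q_1 = 4*1 + 0 = 4.
  i=2: a_2=3, p_2 = 3*13 + 3 = 42, q_2 = 3*4 + 1 = 13.
  i=3: a_3=4, p_3 = 4*42 + 13 = 181, q_3 = 4*13 + 4 = 56.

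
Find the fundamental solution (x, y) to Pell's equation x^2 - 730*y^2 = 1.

First expand sqrt(730) as a continued fraction. With x_i = (sqrt(730) + m_i)/d_i and (m_0, d_0) = (0, 1): a_0 = floor(sqrt(730)) = 27, since 27^2 = 729 <= 730 < 784 = 28^2.
Iterate m_{i+1} = d_i*a_i - m_i, d_{i+1} = (730 - m_{i+1}^2)/d_i, a_{i+1} = floor((a_0 + m_{i+1})/d_{i+1}):
  m_1 = 1*27 - 0 = 27, d_1 = (730 - 27^2)/1 = 1/1 = 1, a_1 = floor((27 + 27)/1) = 54.
  m_2 = 1*54 - 27 = 27, d_2 = (730 - 27^2)/1 = 1/1 = 1: (m_2, d_2) = (m_1, d_1) = (27, 1), so from here the quotient a_1 repeats; the period length is 1.
So sqrt(730) = [27; (54)] with period length k = 1.
k is odd, so (p_{k-1}, q_{k-1}) only solves x^2 - 730y^2 = -1 and the fundamental solution of x^2 - 730y^2 = 1 is (p_{2k-1}, q_{2k-1}) = (p_1, q_1); compute convergents through index 1, running through the period twice.
Convergents (p_i = a_i*p_{i-1} + p_{i-2}, q_i = a_i*q_{i-1} + q_{i-2} with p_{-2}=0, p_{-1}=1, q_{-2}=1, q_{-1}=0):
  i=0: a_0=27, p_0 = 27*1 + 0 = 27, q_0 = 27*0 + 1 = 1.
  i=1: a_1=54, p_1 = 54*27 + 1 = 1459, q_1 = 54*1 + 0 = 54.
Indeed p_0^2 - 730*q_0^2 = 729 - 730 = -1, not +1.
Check: 1459^2 - 730*54^2 = 2128681 - 2128680 = 1, so (x, y) = (1459, 54) solves the equation, and by the theorem it is the least positive solution.

(x, y) = (1459, 54)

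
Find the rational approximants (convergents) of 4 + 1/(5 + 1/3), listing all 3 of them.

Using the convergent recurrence p_i = a_i*p_{i-1} + p_{i-2}, q_i = a_i*q_{i-1} + q_{i-2} with p_{-2}=0, p_{-1}=1, q_{-2}=1, q_{-1}=0:
  i=0: a_0=4, p_0 = 4*1 + 0 = 4, q_0 = 4*0 + 1 = 1.
  i=1: a_1=5, p_1 = 5*4 + 1 = 21, q_1 = 5*1 + 0 = 5.
  i=2: a_2=3, p_2 = 3*21 + 4 = 67, q_2 = 3*5 + 1 = 16.

4/1, 21/5, 67/16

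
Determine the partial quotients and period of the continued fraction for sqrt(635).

[25; (5, 50)]

Write x_i = (sqrt(635) + m_i)/d_i with (m_0, d_0) = (0, 1). a_0 = floor(sqrt(635)) = 25, since 25^2 = 625 <= 635 < 676 = 26^2.
Iterate m_{i+1} = d_i*a_i - m_i, d_{i+1} = (635 - m_{i+1}^2)/d_i, a_{i+1} = floor((a_0 + m_{i+1})/d_{i+1}):
  m_1 = 1*25 - 0 = 25, d_1 = (635 - 25^2)/1 = 10/1 = 10, a_1 = floor((25 + 25)/10) = 5.
  m_2 = 10*5 - 25 = 25, d_2 = (635 - 25^2)/10 = 10/10 = 1, a_2 = floor((25 + 25)/1) = 50.
  m_3 = 1*50 - 25 = 25, d_3 = (635 - 25^2)/1 = 10/1 = 10: (m_3, d_3) = (m_1, d_1) = (25, 10), so from here the quotients repeat a_1, a_2; the period length is 2.
Hence the expansion of sqrt(635) is a_0 = 25 followed by the repeating block 5, 50 (period 2).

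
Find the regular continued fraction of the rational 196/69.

[2; 1, 5, 3, 1, 2]

Run the Euclidean algorithm on 196 and 69; the successive quotients are the partial quotients a_0, a_1, ... (each step inverts the fractional part left over by the previous one):
  196 = 2*69 + 58, so a_0 = 2.
  69 = 1*58 + 11, so a_1 = 1.
  58 = 5*11 + 3, so a_2 = 5.
  11 = 3*3 + 2, so a_3 = 3.
  3 = 1*2 + 1, so a_4 = 1.
  2 = 2*1 + 0, so a_5 = 2.
The remainder reaches 0 after 6 divisions, so the expansion has 6 partial quotients, read off in order.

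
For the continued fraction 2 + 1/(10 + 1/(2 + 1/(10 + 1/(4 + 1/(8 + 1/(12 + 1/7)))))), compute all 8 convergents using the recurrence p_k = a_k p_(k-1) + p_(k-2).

2/1, 21/10, 44/21, 461/220, 1888/901, 15565/7428, 188668/90037, 1336241/637687

Using the convergent recurrence p_i = a_i*p_{i-1} + p_{i-2}, q_i = a_i*q_{i-1} + q_{i-2} with p_{-2}=0, p_{-1}=1, q_{-2}=1, q_{-1}=0:
  i=0: a_0=2, p_0 = 2*1 + 0 = 2, q_0 = 2*0 + 1 = 1.
  i=1: a_1=10, p_1 = 10*2 + 1 = 21, q_1 = 10*1 + 0 = 10.
  i=2: a_2=2, p_2 = 2*21 + 2 = 44, q_2 = 2*10 + 1 = 21.
  i=3: a_3=10, p_3 = 10*44 + 21 = 461, q_3 = 10*21 + 10 = 220.
  i=4: a_4=4, p_4 = 4*461 + 44 = 1888, q_4 = 4*220 + 21 = 901.
  i=5: a_5=8, p_5 = 8*1888 + 461 = 15565, q_5 = 8*901 + 220 = 7428.
  i=6: a_6=12, p_6 = 12*15565 + 1888 = 188668, q_6 = 12*7428 + 901 = 90037.
  i=7: a_7=7, p_7 = 7*188668 + 15565 = 1336241, q_7 = 7*90037 + 7428 = 637687.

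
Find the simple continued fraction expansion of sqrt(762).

Write x_i = (sqrt(762) + m_i)/d_i with (m_0, d_0) = (0, 1). a_0 = floor(sqrt(762)) = 27, since 27^2 = 729 <= 762 < 784 = 28^2.
Iterate m_{i+1} = d_i*a_i - m_i, d_{i+1} = (762 - m_{i+1}^2)/d_i, a_{i+1} = floor((a_0 + m_{i+1})/d_{i+1}):
  m_1 = 1*27 - 0 = 27, d_1 = (762 - 27^2)/1 = 33/1 = 33, a_1 = floor((27 + 27)/33) = 1.
  m_2 = 33*1 - 27 = 6, d_2 = (762 - 6^2)/33 = 726/33 = 22, a_2 = floor((27 + 6)/22) = 1.
  m_3 = 22*1 - 6 = 16, d_3 = (762 - 16^2)/22 = 506/22 = 23, a_3 = floor((27 + 16)/23) = 1.
  m_4 = 23*1 - 16 = 7, d_4 = (762 - 7^2)/23 = 713/23 = 31, a_4 = floor((27 + 7)/31) = 1.
  m_5 = 31*1 - 7 = 24, d_5 = (762 - 24^2)/31 = 186/31 = 6, a_5 = floor((27 + 24)/6) = 8.
  m_6 = 6*8 - 24 = 24, d_6 = (762 - 24^2)/6 = 186/6 = 31, a_6 = floor((27 + 24)/31) = 1.
  m_7 = 31*1 - 24 = 7, d_7 = (762 - 7^2)/31 = 713/31 = 23, a_7 = floor((27 + 7)/23) = 1.
  m_8 = 23*1 - 7 = 16, d_8 = (762 - 16^2)/23 = 506/23 = 22, a_8 = floor((27 + 16)/22) = 1.
  m_9 = 22*1 - 16 = 6, d_9 = (762 - 6^2)/22 = 726/22 = 33, a_9 = floor((27 + 6)/33) = 1.
  m_10 = 33*1 - 6 = 27, d_10 = (762 - 27^2)/33 = 33/33 = 1, a_10 = floor((27 + 27)/1) = 54.
  m_11 = 1*54 - 27 = 27, d_11 = (762 - 27^2)/1 = 33/1 = 33: (m_11, d_11) = (m_1, d_1) = (27, 33), so from here the quotients repeat a_1, ..., a_10; the period length is 10.
Hence the expansion of sqrt(762) is a_0 = 27 followed by the repeating block 1, 1, 1, 1, 8, 1, 1, 1, 1, 54 (period 10).

[27; (1, 1, 1, 1, 8, 1, 1, 1, 1, 54)]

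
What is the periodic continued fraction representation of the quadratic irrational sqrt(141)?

Write x_i = (sqrt(141) + m_i)/d_i with (m_0, d_0) = (0, 1). a_0 = floor(sqrt(141)) = 11, since 11^2 = 121 <= 141 < 144 = 12^2.
Iterate m_{i+1} = d_i*a_i - m_i, d_{i+1} = (141 - m_{i+1}^2)/d_i, a_{i+1} = floor((a_0 + m_{i+1})/d_{i+1}):
  m_1 = 1*11 - 0 = 11, d_1 = (141 - 11^2)/1 = 20/1 = 20, a_1 = floor((11 + 11)/20) = 1.
  m_2 = 20*1 - 11 = 9, d_2 = (141 - 9^2)/20 = 60/20 = 3, a_2 = floor((11 + 9)/3) = 6.
  m_3 = 3*6 - 9 = 9, d_3 = (141 - 9^2)/3 = 60/3 = 20, a_3 = floor((11 + 9)/20) = 1.
  m_4 = 20*1 - 9 = 11, d_4 = (141 - 11^2)/20 = 20/20 = 1, a_4 = floor((11 + 11)/1) = 22.
  m_5 = 1*22 - 11 = 11, d_5 = (141 - 11^2)/1 = 20/1 = 20: (m_5, d_5) = (m_1, d_1) = (11, 20), so from here the quotients repeat a_1, ..., a_4; the period length is 4.
Hence the expansion of sqrt(141) is a_0 = 11 followed by the repeating block 1, 6, 1, 22 (period 4).

[11; (1, 6, 1, 22)]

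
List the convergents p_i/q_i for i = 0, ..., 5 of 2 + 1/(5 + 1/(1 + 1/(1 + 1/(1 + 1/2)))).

2/1, 11/5, 13/6, 24/11, 37/17, 98/45

Using the convergent recurrence p_i = a_i*p_{i-1} + p_{i-2}, q_i = a_i*q_{i-1} + q_{i-2} with p_{-2}=0, p_{-1}=1, q_{-2}=1, q_{-1}=0:
  i=0: a_0=2, p_0 = 2*1 + 0 = 2, q_0 = 2*0 + 1 = 1.
  i=1: a_1=5, p_1 = 5*2 + 1 = 11, q_1 = 5*1 + 0 = 5.
  i=2: a_2=1, p_2 = 1*11 + 2 = 13, q_2 = 1*5 + 1 = 6.
  i=3: a_3=1, p_3 = 1*13 + 11 = 24, q_3 = 1*6 + 5 = 11.
  i=4: a_4=1, p_4 = 1*24 + 13 = 37, q_4 = 1*11 + 6 = 17.
  i=5: a_5=2, p_5 = 2*37 + 24 = 98, q_5 = 2*17 + 11 = 45.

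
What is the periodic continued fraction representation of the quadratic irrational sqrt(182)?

[13; (2, 26)]

Write x_i = (sqrt(182) + m_i)/d_i with (m_0, d_0) = (0, 1). a_0 = floor(sqrt(182)) = 13, since 13^2 = 169 <= 182 < 196 = 14^2.
Iterate m_{i+1} = d_i*a_i - m_i, d_{i+1} = (182 - m_{i+1}^2)/d_i, a_{i+1} = floor((a_0 + m_{i+1})/d_{i+1}):
  m_1 = 1*13 - 0 = 13, d_1 = (182 - 13^2)/1 = 13/1 = 13, a_1 = floor((13 + 13)/13) = 2.
  m_2 = 13*2 - 13 = 13, d_2 = (182 - 13^2)/13 = 13/13 = 1, a_2 = floor((13 + 13)/1) = 26.
  m_3 = 1*26 - 13 = 13, d_3 = (182 - 13^2)/1 = 13/1 = 13: (m_3, d_3) = (m_1, d_1) = (13, 13), so from here the quotients repeat a_1, a_2; the period length is 2.
Hence the expansion of sqrt(182) is a_0 = 13 followed by the repeating block 2, 26 (period 2).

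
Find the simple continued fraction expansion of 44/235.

[0; 5, 2, 1, 14]

Run the Euclidean algorithm on 44 and 235; the successive quotients are the partial quotients a_0, a_1, ... (each step inverts the fractional part left over by the previous one):
  44 = 0*235 + 44, so a_0 = 0.
  235 = 5*44 + 15, so a_1 = 5.
  44 = 2*15 + 14, so a_2 = 2.
  15 = 1*14 + 1, so a_3 = 1.
  14 = 14*1 + 0, so a_4 = 14.
The remainder reaches 0 after 5 divisions, so the expansion has 5 partial quotients, read off in order.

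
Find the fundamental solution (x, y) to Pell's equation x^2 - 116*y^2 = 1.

First expand sqrt(116) as a continued fraction. With x_i = (sqrt(116) + m_i)/d_i and (m_0, d_0) = (0, 1): a_0 = floor(sqrt(116)) = 10, since 10^2 = 100 <= 116 < 121 = 11^2.
Iterate m_{i+1} = d_i*a_i - m_i, d_{i+1} = (116 - m_{i+1}^2)/d_i, a_{i+1} = floor((a_0 + m_{i+1})/d_{i+1}):
  m_1 = 1*10 - 0 = 10, d_1 = (116 - 10^2)/1 = 16/1 = 16, a_1 = floor((10 + 10)/16) = 1.
  m_2 = 16*1 - 10 = 6, d_2 = (116 - 6^2)/16 = 80/16 = 5, a_2 = floor((10 + 6)/5) = 3.
  m_3 = 5*3 - 6 = 9, d_3 = (116 - 9^2)/5 = 35/5 = 7, a_3 = floor((10 + 9)/7) = 2.
  m_4 = 7*2 - 9 = 5, d_4 = (116 - 5^2)/7 = 91/7 = 13, a_4 = floor((10 + 5)/13) = 1.
  m_5 = 13*1 - 5 = 8, d_5 = (116 - 8^2)/13 = 52/13 = 4, a_5 = floor((10 + 8)/4) = 4.
  m_6 = 4*4 - 8 = 8, d_6 = (116 - 8^2)/4 = 52/4 = 13, a_6 = floor((10 + 8)/13) = 1.
  m_7 = 13*1 - 8 = 5, d_7 = (116 - 5^2)/13 = 91/13 = 7, a_7 = floor((10 + 5)/7) = 2.
  m_8 = 7*2 - 5 = 9, d_8 = (116 - 9^2)/7 = 35/7 = 5, a_8 = floor((10 + 9)/5) = 3.
  m_9 = 5*3 - 9 = 6, d_9 = (116 - 6^2)/5 = 80/5 = 16, a_9 = floor((10 + 6)/16) = 1.
  m_10 = 16*1 - 6 = 10, d_10 = (116 - 10^2)/16 = 16/16 = 1, a_10 = floor((10 + 10)/1) = 20.
  m_11 = 1*20 - 10 = 10, d_11 = (116 - 10^2)/1 = 16/1 = 16: (m_11, d_11) = (m_1, d_1) = (10, 16), so from here the quotients repeat a_1, ..., a_10; the period length is 10.
So sqrt(116) = [10; (1, 3, 2, 1, 4, 1, 2, 3, 1, 20)] with period length k = 10.
k is even, so the fundamental solution of x^2 - 116y^2 = 1 is (p_{k-1}, q_{k-1}) = (p_9, q_9); compute convergents through index 9.
Convergents (p_i = a_i*p_{i-1} + p_{i-2}, q_i = a_i*q_{i-1} + q_{i-2} with p_{-2}=0, p_{-1}=1, q_{-2}=1, q_{-1}=0):
  i=0: a_0=10, p_0 = 10*1 + 0 = 10, q_0 = 10*0 + 1 = 1.
  i=1: a_1=1, p_1 = 1*10 + 1 = 11, q_1 = 1*1 + 0 = 1.
  i=2: a_2=3, p_2 = 3*11 + 10 = 43, q_2 = 3*1 + 1 = 4.
  i=3: a_3=2, p_3 = 2*43 + 11 = 97, q_3 = 2*4 + 1 = 9.
  i=4: a_4=1, p_4 = 1*97 + 43 = 140, q_4 = 1*9 + 4 = 13.
  i=5: a_5=4, p_5 = 4*140 + 97 = 657, q_5 = 4*13 + 9 = 61.
  i=6: a_6=1, p_6 = 1*657 + 140 = 797, q_6 = 1*61 + 13 = 74.
  i=7: a_7=2, p_7 = 2*797 + 657 = 2251, q_7 = 2*74 + 61 = 209.
  i=8: a_8=3, p_8 = 3*2251 + 797 = 7550, q_8 = 3*209 + 74 = 701.
  i=9: a_9=1, p_9 = 1*7550 + 2251 = 9801, q_9 = 1*701 + 209 = 910.
Check: 9801^2 - 116*910^2 = 96059601 - 96059600 = 1, so (x, y) = (9801, 910) solves the equation, and by the theorem it is the least positive solution.

(x, y) = (9801, 910)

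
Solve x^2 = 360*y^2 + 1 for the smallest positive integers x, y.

(x, y) = (19, 1)

First expand sqrt(360) as a continued fraction. With x_i = (sqrt(360) + m_i)/d_i and (m_0, d_0) = (0, 1): a_0 = floor(sqrt(360)) = 18, since 18^2 = 324 <= 360 < 361 = 19^2.
Iterate m_{i+1} = d_i*a_i - m_i, d_{i+1} = (360 - m_{i+1}^2)/d_i, a_{i+1} = floor((a_0 + m_{i+1})/d_{i+1}):
  m_1 = 1*18 - 0 = 18, d_1 = (360 - 18^2)/1 = 36/1 = 36, a_1 = floor((18 + 18)/36) = 1.
  m_2 = 36*1 - 18 = 18, d_2 = (360 - 18^2)/36 = 36/36 = 1, a_2 = floor((18 + 18)/1) = 36.
  m_3 = 1*36 - 18 = 18, d_3 = (360 - 18^2)/1 = 36/1 = 36: (m_3, d_3) = (m_1, d_1) = (18, 36), so from here the quotients repeat a_1, a_2; the period length is 2.
So sqrt(360) = [18; (1, 36)] with period length k = 2.
k is even, so the fundamental solution of x^2 - 360y^2 = 1 is (p_{k-1}, q_{k-1}) = (p_1, q_1); compute convergents through index 1.
Convergents (p_i = a_i*p_{i-1} + p_{i-2}, q_i = a_i*q_{i-1} + q_{i-2} with p_{-2}=0, p_{-1}=1, q_{-2}=1, q_{-1}=0):
  i=0: a_0=18, p_0 = 18*1 + 0 = 18, q_0 = 18*0 + 1 = 1.
  i=1: a_1=1, p_1 = 1*18 + 1 = 19, q_1 = 1*1 + 0 = 1.
Check: 19^2 - 360*1^2 = 361 - 360 = 1, so (x, y) = (19, 1) solves the equation, and by the theorem it is the least positive solution.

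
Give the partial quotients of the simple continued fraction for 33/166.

Run the Euclidean algorithm on 33 and 166; the successive quotients are the partial quotients a_0, a_1, ... (each step inverts the fractional part left over by the previous one):
  33 = 0*166 + 33, so a_0 = 0.
  166 = 5*33 + 1, so a_1 = 5.
  33 = 33*1 + 0, so a_2 = 33.
The remainder reaches 0 after 3 divisions, so the expansion has 3 partial quotients, read off in order.

[0; 5, 33]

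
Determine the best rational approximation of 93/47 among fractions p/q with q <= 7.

2/1

Expand x = 93/47 as a continued fraction with the Euclidean algorithm:
  93 = 1*47 + 46, so a_0 = 1.
  47 = 1*46 + 1, so a_1 = 1.
  46 = 46*1 + 0, so a_2 = 46.
so x = [1; 1, 46].
Convergents (p_i = a_i*p_{i-1} + p_{i-2}, q_i = a_i*q_{i-1} + q_{i-2} with p_{-2}=0, p_{-1}=1, q_{-2}=1, q_{-1}=0), until the denominator exceeds 7:
  i=0: a_0=1, p_0 = 1*1 + 0 = 1, q_0 = 1*0 + 1 = 1.
  i=1: a_1=1, p_1 = 1*1 + 1 = 2, q_1 = 1*1 + 0 = 1.
  i=2: a_2=46, p_2 = 46*2 + 1 = 93, q_2 = 46*1 + 1 = 47.
q_2 = 47 > 7, so the last convergent with denominator <= 7 is p_1/q_1 = 2/1.
The closest fraction with denominator <= 7 is either p_1/q_1 or the intermediate fraction (k*p_1 + p_0)/(k*q_1 + q_0) with the largest k >= 1 whose denominator stays <= 7; these approach x as k grows, and every other convergent or intermediate fraction in range is farther away.
Largest k: floor((7 - q_0)/q_1) = floor((7 - 1)/1) = 6.
That gives (6*2 + 1)/(6*1 + 1) = 13/7.
Compare the errors: |x - 2/1| = |93*1 - 2*47|/(47*1) = 1/47, and |x - 13/7| = |93*7 - 13*47|/(47*7) = 40/329.
Cross-multiplying, 1*329 = 329 < 1880 = 40*47, so 1/47 is smaller: the convergent 2/1 is closer to x than 13/7.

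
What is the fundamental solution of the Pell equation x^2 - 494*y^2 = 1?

First expand sqrt(494) as a continued fraction. With x_i = (sqrt(494) + m_i)/d_i and (m_0, d_0) = (0, 1): a_0 = floor(sqrt(494)) = 22, since 22^2 = 484 <= 494 < 529 = 23^2.
Iterate m_{i+1} = d_i*a_i - m_i, d_{i+1} = (494 - m_{i+1}^2)/d_i, a_{i+1} = floor((a_0 + m_{i+1})/d_{i+1}):
  m_1 = 1*22 - 0 = 22, d_1 = (494 - 22^2)/1 = 10/1 = 10, a_1 = floor((22 + 22)/10) = 4.
  m_2 = 10*4 - 22 = 18, d_2 = (494 - 18^2)/10 = 170/10 = 17, a_2 = floor((22 + 18)/17) = 2.
  m_3 = 17*2 - 18 = 16, d_3 = (494 - 16^2)/17 = 238/17 = 14, a_3 = floor((22 + 16)/14) = 2.
  m_4 = 14*2 - 16 = 12, d_4 = (494 - 12^2)/14 = 350/14 = 25, a_4 = floor((22 + 12)/25) = 1.
  m_5 = 25*1 - 12 = 13, d_5 = (494 - 13^2)/25 = 325/25 = 13, a_5 = floor((22 + 13)/13) = 2.
  m_6 = 13*2 - 13 = 13, d_6 = (494 - 13^2)/13 = 325/13 = 25, a_6 = floor((22 + 13)/25) = 1.
  m_7 = 25*1 - 13 = 12, d_7 = (494 - 12^2)/25 = 350/25 = 14, a_7 = floor((22 + 12)/14) = 2.
  m_8 = 14*2 - 12 = 16, d_8 = (494 - 16^2)/14 = 238/14 = 17, a_8 = floor((22 + 16)/17) = 2.
  m_9 = 17*2 - 16 = 18, d_9 = (494 - 18^2)/17 = 170/17 = 10, a_9 = floor((22 + 18)/10) = 4.
  m_10 = 10*4 - 18 = 22, d_10 = (494 - 22^2)/10 = 10/10 = 1, a_10 = floor((22 + 22)/1) = 44.
  m_11 = 1*44 - 22 = 22, d_11 = (494 - 22^2)/1 = 10/1 = 10: (m_11, d_11) = (m_1, d_1) = (22, 10), so from here the quotients repeat a_1, ..., a_10; the period length is 10.
So sqrt(494) = [22; (4, 2, 2, 1, 2, 1, 2, 2, 4, 44)] with period length k = 10.
k is even, so the fundamental solution of x^2 - 494y^2 = 1 is (p_{k-1}, q_{k-1}) = (p_9, q_9); compute convergents through index 9.
Convergents (p_i = a_i*p_{i-1} + p_{i-2}, q_i = a_i*q_{i-1} + q_{i-2} with p_{-2}=0, p_{-1}=1, q_{-2}=1, q_{-1}=0):
  i=0: a_0=22, p_0 = 22*1 + 0 = 22, q_0 = 22*0 + 1 = 1.
  i=1: a_1=4, p_1 = 4*22 + 1 = 89, q_1 = 4*1 + 0 = 4.
  i=2: a_2=2, p_2 = 2*89 + 22 = 200, q_2 = 2*4 + 1 = 9.
  i=3: a_3=2, p_3 = 2*200 + 89 = 489, q_3 = 2*9 + 4 = 22.
  i=4: a_4=1, p_4 = 1*489 + 200 = 689, q_4 = 1*22 + 9 = 31.
  i=5: a_5=2, p_5 = 2*689 + 489 = 1867, q_5 = 2*31 + 22 = 84.
  i=6: a_6=1, p_6 = 1*1867 + 689 = 2556, q_6 = 1*84 + 31 = 115.
  i=7: a_7=2, p_7 = 2*2556 + 1867 = 6979, q_7 = 2*115 + 84 = 314.
  i=8: a_8=2, p_8 = 2*6979 + 2556 = 16514, q_8 = 2*314 + 115 = 743.
  i=9: a_9=4, p_9 = 4*16514 + 6979 = 73035, q_9 = 4*743 + 314 = 3286.
Check: 73035^2 - 494*3286^2 = 5334111225 - 5334111224 = 1, so (x, y) = (73035, 3286) solves the equation, and by the theorem it is the least positive solution.

(x, y) = (73035, 3286)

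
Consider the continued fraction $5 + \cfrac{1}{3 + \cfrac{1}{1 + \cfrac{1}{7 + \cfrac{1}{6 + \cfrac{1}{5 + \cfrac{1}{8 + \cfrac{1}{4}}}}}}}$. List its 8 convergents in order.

5/1, 16/3, 21/4, 163/31, 999/190, 5158/981, 42263/8038, 174210/33133

Using the convergent recurrence p_i = a_i*p_{i-1} + p_{i-2}, q_i = a_i*q_{i-1} + q_{i-2} with p_{-2}=0, p_{-1}=1, q_{-2}=1, q_{-1}=0:
  i=0: a_0=5, p_0 = 5*1 + 0 = 5, q_0 = 5*0 + 1 = 1.
  i=1: a_1=3, p_1 = 3*5 + 1 = 16, q_1 = 3*1 + 0 = 3.
  i=2: a_2=1, p_2 = 1*16 + 5 = 21, q_2 = 1*3 + 1 = 4.
  i=3: a_3=7, p_3 = 7*21 + 16 = 163, q_3 = 7*4 + 3 = 31.
  i=4: a_4=6, p_4 = 6*163 + 21 = 999, q_4 = 6*31 + 4 = 190.
  i=5: a_5=5, p_5 = 5*999 + 163 = 5158, q_5 = 5*190 + 31 = 981.
  i=6: a_6=8, p_6 = 8*5158 + 999 = 42263, q_6 = 8*981 + 190 = 8038.
  i=7: a_7=4, p_7 = 4*42263 + 5158 = 174210, q_7 = 4*8038 + 981 = 33133.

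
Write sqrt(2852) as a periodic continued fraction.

Write x_i = (sqrt(2852) + m_i)/d_i with (m_0, d_0) = (0, 1). a_0 = floor(sqrt(2852)) = 53, since 53^2 = 2809 <= 2852 < 2916 = 54^2.
Iterate m_{i+1} = d_i*a_i - m_i, d_{i+1} = (2852 - m_{i+1}^2)/d_i, a_{i+1} = floor((a_0 + m_{i+1})/d_{i+1}):
  m_1 = 1*53 - 0 = 53, d_1 = (2852 - 53^2)/1 = 43/1 = 43, a_1 = floor((53 + 53)/43) = 2.
  m_2 = 43*2 - 53 = 33, d_2 = (2852 - 33^2)/43 = 1763/43 = 41, a_2 = floor((53 + 33)/41) = 2.
  m_3 = 41*2 - 33 = 49, d_3 = (2852 - 49^2)/41 = 451/41 = 11, a_3 = floor((53 + 49)/11) = 9.
  m_4 = 11*9 - 49 = 50, d_4 = (2852 - 50^2)/11 = 352/11 = 32, a_4 = floor((53 + 50)/32) = 3.
  m_5 = 32*3 - 50 = 46, d_5 = (2852 - 46^2)/32 = 736/32 = 23, a_5 = floor((53 + 46)/23) = 4.
  m_6 = 23*4 - 46 = 46, d_6 = (2852 - 46^2)/23 = 736/23 = 32, a_6 = floor((53 + 46)/32) = 3.
  m_7 = 32*3 - 46 = 50, d_7 = (2852 - 50^2)/32 = 352/32 = 11, a_7 = floor((53 + 50)/11) = 9.
  m_8 = 11*9 - 50 = 49, d_8 = (2852 - 49^2)/11 = 451/11 = 41, a_8 = floor((53 + 49)/41) = 2.
  m_9 = 41*2 - 49 = 33, d_9 = (2852 - 33^2)/41 = 1763/41 = 43, a_9 = floor((53 + 33)/43) = 2.
  m_10 = 43*2 - 33 = 53, d_10 = (2852 - 53^2)/43 = 43/43 = 1, a_10 = floor((53 + 53)/1) = 106.
  m_11 = 1*106 - 53 = 53, d_11 = (2852 - 53^2)/1 = 43/1 = 43: (m_11, d_11) = (m_1, d_1) = (53, 43), so from here the quotients repeat a_1, ..., a_10; the period length is 10.
Hence the expansion of sqrt(2852) is a_0 = 53 followed by the repeating block 2, 2, 9, 3, 4, 3, 9, 2, 2, 106 (period 10).

[53; (2, 2, 9, 3, 4, 3, 9, 2, 2, 106)]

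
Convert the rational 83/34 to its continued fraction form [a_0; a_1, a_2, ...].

[2; 2, 3, 1, 3]

Run the Euclidean algorithm on 83 and 34; the successive quotients are the partial quotients a_0, a_1, ... (each step inverts the fractional part left over by the previous one):
  83 = 2*34 + 15, so a_0 = 2.
  34 = 2*15 + 4, so a_1 = 2.
  15 = 3*4 + 3, so a_2 = 3.
  4 = 1*3 + 1, so a_3 = 1.
  3 = 3*1 + 0, so a_4 = 3.
The remainder reaches 0 after 5 divisions, so the expansion has 5 partial quotients, read off in order.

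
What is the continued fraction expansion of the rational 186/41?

Run the Euclidean algorithm on 186 and 41; the successive quotients are the partial quotients a_0, a_1, ... (each step inverts the fractional part left over by the previous one):
  186 = 4*41 + 22, so a_0 = 4.
  41 = 1*22 + 19, so a_1 = 1.
  22 = 1*19 + 3, so a_2 = 1.
  19 = 6*3 + 1, so a_3 = 6.
  3 = 3*1 + 0, so a_4 = 3.
The remainder reaches 0 after 5 divisions, so the expansion has 5 partial quotients, read off in order.

[4; 1, 1, 6, 3]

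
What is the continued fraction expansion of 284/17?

Run the Euclidean algorithm on 284 and 17; the successive quotients are the partial quotients a_0, a_1, ... (each step inverts the fractional part left over by the previous one):
  284 = 16*17 + 12, so a_0 = 16.
  17 = 1*12 + 5, so a_1 = 1.
  12 = 2*5 + 2, so a_2 = 2.
  5 = 2*2 + 1, so a_3 = 2.
  2 = 2*1 + 0, so a_4 = 2.
The remainder reaches 0 after 5 divisions, so the expansion has 5 partial quotients, read off in order.

[16; 1, 2, 2, 2]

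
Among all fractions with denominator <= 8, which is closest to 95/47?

Expand x = 95/47 as a continued fraction with the Euclidean algorithm:
  95 = 2*47 + 1, so a_0 = 2.
  47 = 47*1 + 0, so a_1 = 47.
so x = [2; 47].
Convergents (p_i = a_i*p_{i-1} + p_{i-2}, q_i = a_i*q_{i-1} + q_{i-2} with p_{-2}=0, p_{-1}=1, q_{-2}=1, q_{-1}=0), until the denominator exceeds 8:
  i=0: a_0=2, p_0 = 2*1 + 0 = 2, q_0 = 2*0 + 1 = 1.
  i=1: a_1=47, p_1 = 47*2 + 1 = 95, q_1 = 47*1 + 0 = 47.
q_1 = 47 > 8, so the last convergent with denominator <= 8 is p_0/q_0 = 2/1.
The closest fraction with denominator <= 8 is either p_0/q_0 or the intermediate fraction (k*p_0 + p_{-1})/(k*q_0 + q_{-1}) with the largest k >= 1 whose denominator stays <= 8; these approach x as k grows, and every other convergent or intermediate fraction in range is farther away.
Largest k: floor((8 - q_{-1})/q_0) = floor((8 - 0)/1) = 8 (using the seeds p_{-1} = 1, q_{-1} = 0).
That gives (8*2 + 1)/(8*1 + 0) = 17/8.
Compare the errors: |x - 2/1| = |95*1 - 2*47|/(47*1) = 1/47, and |x - 17/8| = |95*8 - 17*47|/(47*8) = 39/376.
Cross-multiplying, 1*376 = 376 < 1833 = 39*47, so 1/47 is smaller: the convergent 2/1 is closer to x than 17/8.

2/1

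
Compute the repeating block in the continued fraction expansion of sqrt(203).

Write x_i = (sqrt(203) + m_i)/d_i with (m_0, d_0) = (0, 1). a_0 = floor(sqrt(203)) = 14, since 14^2 = 196 <= 203 < 225 = 15^2.
Iterate m_{i+1} = d_i*a_i - m_i, d_{i+1} = (203 - m_{i+1}^2)/d_i, a_{i+1} = floor((a_0 + m_{i+1})/d_{i+1}):
  m_1 = 1*14 - 0 = 14, d_1 = (203 - 14^2)/1 = 7/1 = 7, a_1 = floor((14 + 14)/7) = 4.
  m_2 = 7*4 - 14 = 14, d_2 = (203 - 14^2)/7 = 7/7 = 1, a_2 = floor((14 + 14)/1) = 28.
  m_3 = 1*28 - 14 = 14, d_3 = (203 - 14^2)/1 = 7/1 = 7: (m_3, d_3) = (m_1, d_1) = (14, 7), so from here the quotients repeat a_1, a_2; the period length is 2.
Hence the expansion of sqrt(203) is a_0 = 14 followed by the repeating block 4, 28 (period 2).

[14; (4, 28)]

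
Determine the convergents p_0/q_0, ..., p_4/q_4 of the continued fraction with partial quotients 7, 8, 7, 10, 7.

7/1, 57/8, 406/57, 4117/578, 29225/4103

Using the convergent recurrence p_i = a_i*p_{i-1} + p_{i-2}, q_i = a_i*q_{i-1} + q_{i-2} with p_{-2}=0, p_{-1}=1, q_{-2}=1, q_{-1}=0:
  i=0: a_0=7, p_0 = 7*1 + 0 = 7, q_0 = 7*0 + 1 = 1.
  i=1: a_1=8, p_1 = 8*7 + 1 = 57, q_1 = 8*1 + 0 = 8.
  i=2: a_2=7, p_2 = 7*57 + 7 = 406, q_2 = 7*8 + 1 = 57.
  i=3: a_3=10, p_3 = 10*406 + 57 = 4117, q_3 = 10*57 + 8 = 578.
  i=4: a_4=7, p_4 = 7*4117 + 406 = 29225, q_4 = 7*578 + 57 = 4103.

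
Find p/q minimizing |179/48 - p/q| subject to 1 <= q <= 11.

Expand x = 179/48 as a continued fraction with the Euclidean algorithm:
  179 = 3*48 + 35, so a_0 = 3.
  48 = 1*35 + 13, so a_1 = 1.
  35 = 2*13 + 9, so a_2 = 2.
  13 = 1*9 + 4, so a_3 = 1.
  9 = 2*4 + 1, so a_4 = 2.
  4 = 4*1 + 0, so a_5 = 4.
so x = [3; 1, 2, 1, 2, 4].
Convergents (p_i = a_i*p_{i-1} + p_{i-2}, q_i = a_i*q_{i-1} + q_{i-2} with p_{-2}=0, p_{-1}=1, q_{-2}=1, q_{-1}=0), until the denominator exceeds 11:
  i=0: a_0=3, p_0 = 3*1 + 0 = 3, q_0 = 3*0 + 1 = 1.
  i=1: a_1=1, p_1 = 1*3 + 1 = 4, q_1 = 1*1 + 0 = 1.
  i=2: a_2=2, p_2 = 2*4 + 3 = 11, q_2 = 2*1 + 1 = 3.
  i=3: a_3=1, p_3 = 1*11 + 4 = 15, q_3 = 1*3 + 1 = 4.
  i=4: a_4=2, p_4 = 2*15 + 11 = 41, q_4 = 2*4 + 3 = 11.
  i=5: a_5=4, p_5 = 4*41 + 15 = 179, q_5 = 4*11 + 4 = 48.
q_5 = 48 > 11, so the last convergent with denominator <= 11 is p_4/q_4 = 41/11.
The closest fraction with denominator <= 11 is either p_4/q_4 or the intermediate fraction (k*p_4 + p_3)/(k*q_4 + q_3) with the largest k >= 1 whose denominator stays <= 11; these approach x as k grows, and every other convergent or intermediate fraction in range is farther away.
Largest k: floor((11 - q_3)/q_4) = floor((11 - 4)/11) = 0.
Since k = 0, no intermediate fraction beyond p_4/q_4 has denominator <= 11, so the convergent 41/11 is the closest (its error is |179*11 - 41*48|/(48*11) = 1/528).

41/11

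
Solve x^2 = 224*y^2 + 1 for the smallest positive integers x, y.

(x, y) = (15, 1)

First expand sqrt(224) as a continued fraction. With x_i = (sqrt(224) + m_i)/d_i and (m_0, d_0) = (0, 1): a_0 = floor(sqrt(224)) = 14, since 14^2 = 196 <= 224 < 225 = 15^2.
Iterate m_{i+1} = d_i*a_i - m_i, d_{i+1} = (224 - m_{i+1}^2)/d_i, a_{i+1} = floor((a_0 + m_{i+1})/d_{i+1}):
  m_1 = 1*14 - 0 = 14, d_1 = (224 - 14^2)/1 = 28/1 = 28, a_1 = floor((14 + 14)/28) = 1.
  m_2 = 28*1 - 14 = 14, d_2 = (224 - 14^2)/28 = 28/28 = 1, a_2 = floor((14 + 14)/1) = 28.
  m_3 = 1*28 - 14 = 14, d_3 = (224 - 14^2)/1 = 28/1 = 28: (m_3, d_3) = (m_1, d_1) = (14, 28), so from here the quotients repeat a_1, a_2; the period length is 2.
So sqrt(224) = [14; (1, 28)] with period length k = 2.
k is even, so the fundamental solution of x^2 - 224y^2 = 1 is (p_{k-1}, q_{k-1}) = (p_1, q_1); compute convergents through index 1.
Convergents (p_i = a_i*p_{i-1} + p_{i-2}, q_i = a_i*q_{i-1} + q_{i-2} with p_{-2}=0, p_{-1}=1, q_{-2}=1, q_{-1}=0):
  i=0: a_0=14, p_0 = 14*1 + 0 = 14, q_0 = 14*0 + 1 = 1.
  i=1: a_1=1, p_1 = 1*14 + 1 = 15, q_1 = 1*1 + 0 = 1.
Check: 15^2 - 224*1^2 = 225 - 224 = 1, so (x, y) = (15, 1) solves the equation, and by the theorem it is the least positive solution.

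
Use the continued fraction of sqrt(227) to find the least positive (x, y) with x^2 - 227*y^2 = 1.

(x, y) = (226, 15)

First expand sqrt(227) as a continued fraction. With x_i = (sqrt(227) + m_i)/d_i and (m_0, d_0) = (0, 1): a_0 = floor(sqrt(227)) = 15, since 15^2 = 225 <= 227 < 256 = 16^2.
Iterate m_{i+1} = d_i*a_i - m_i, d_{i+1} = (227 - m_{i+1}^2)/d_i, a_{i+1} = floor((a_0 + m_{i+1})/d_{i+1}):
  m_1 = 1*15 - 0 = 15, d_1 = (227 - 15^2)/1 = 2/1 = 2, a_1 = floor((15 + 15)/2) = 15.
  m_2 = 2*15 - 15 = 15, d_2 = (227 - 15^2)/2 = 2/2 = 1, a_2 = floor((15 + 15)/1) = 30.
  m_3 = 1*30 - 15 = 15, d_3 = (227 - 15^2)/1 = 2/1 = 2: (m_3, d_3) = (m_1, d_1) = (15, 2), so from here the quotients repeat a_1, a_2; the period length is 2.
So sqrt(227) = [15; (15, 30)] with period length k = 2.
k is even, so the fundamental solution of x^2 - 227y^2 = 1 is (p_{k-1}, q_{k-1}) = (p_1, q_1); compute convergents through index 1.
Convergents (p_i = a_i*p_{i-1} + p_{i-2}, q_i = a_i*q_{i-1} + q_{i-2} with p_{-2}=0, p_{-1}=1, q_{-2}=1, q_{-1}=0):
  i=0: a_0=15, p_0 = 15*1 + 0 = 15, q_0 = 15*0 + 1 = 1.
  i=1: a_1=15, p_1 = 15*15 + 1 = 226, q_1 = 15*1 + 0 = 15.
Check: 226^2 - 227*15^2 = 51076 - 51075 = 1, so (x, y) = (226, 15) solves the equation, and by the theorem it is the least positive solution.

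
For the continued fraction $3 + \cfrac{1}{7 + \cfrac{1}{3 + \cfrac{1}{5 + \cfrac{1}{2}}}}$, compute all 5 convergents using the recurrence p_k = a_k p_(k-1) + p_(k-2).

Using the convergent recurrence p_i = a_i*p_{i-1} + p_{i-2}, q_i = a_i*q_{i-1} + q_{i-2} with p_{-2}=0, p_{-1}=1, q_{-2}=1, q_{-1}=0:
  i=0: a_0=3, p_0 = 3*1 + 0 = 3, q_0 = 3*0 + 1 = 1.
  i=1: a_1=7, p_1 = 7*3 + 1 = 22, q_1 = 7*1 + 0 = 7.
  i=2: a_2=3, p_2 = 3*22 + 3 = 69, q_2 = 3*7 + 1 = 22.
  i=3: a_3=5, p_3 = 5*69 + 22 = 367, q_3 = 5*22 + 7 = 117.
  i=4: a_4=2, p_4 = 2*367 + 69 = 803, q_4 = 2*117 + 22 = 256.

3/1, 22/7, 69/22, 367/117, 803/256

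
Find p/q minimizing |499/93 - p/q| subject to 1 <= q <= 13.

59/11

Expand x = 499/93 as a continued fraction with the Euclidean algorithm:
  499 = 5*93 + 34, so a_0 = 5.
  93 = 2*34 + 25, so a_1 = 2.
  34 = 1*25 + 9, so a_2 = 1.
  25 = 2*9 + 7, so a_3 = 2.
  9 = 1*7 + 2, so a_4 = 1.
  7 = 3*2 + 1, so a_5 = 3.
  2 = 2*1 + 0, so a_6 = 2.
so x = [5; 2, 1, 2, 1, 3, 2].
Convergents (p_i = a_i*p_{i-1} + p_{i-2}, q_i = a_i*q_{i-1} + q_{i-2} with p_{-2}=0, p_{-1}=1, q_{-2}=1, q_{-1}=0), until the denominator exceeds 13:
  i=0: a_0=5, p_0 = 5*1 + 0 = 5, q_0 = 5*0 + 1 = 1.
  i=1: a_1=2, p_1 = 2*5 + 1 = 11, q_1 = 2*1 + 0 = 2.
  i=2: a_2=1, p_2 = 1*11 + 5 = 16, q_2 = 1*2 + 1 = 3.
  i=3: a_3=2, p_3 = 2*16 + 11 = 43, q_3 = 2*3 + 2 = 8.
  i=4: a_4=1, p_4 = 1*43 + 16 = 59, q_4 = 1*8 + 3 = 11.
  i=5: a_5=3, p_5 = 3*59 + 43 = 220, q_5 = 3*11 + 8 = 41.
q_5 = 41 > 13, so the last convergent with denominator <= 13 is p_4/q_4 = 59/11.
The closest fraction with denominator <= 13 is either p_4/q_4 or the intermediate fraction (k*p_4 + p_3)/(k*q_4 + q_3) with the largest k >= 1 whose denominator stays <= 13; these approach x as k grows, and every other convergent or intermediate fraction in range is farther away.
Largest k: floor((13 - q_3)/q_4) = floor((13 - 8)/11) = 0.
Since k = 0, no intermediate fraction beyond p_4/q_4 has denominator <= 13, so the convergent 59/11 is the closest (its error is |499*11 - 59*93|/(93*11) = 2/1023).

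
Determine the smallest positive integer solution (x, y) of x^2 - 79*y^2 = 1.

First expand sqrt(79) as a continued fraction. With x_i = (sqrt(79) + m_i)/d_i and (m_0, d_0) = (0, 1): a_0 = floor(sqrt(79)) = 8, since 8^2 = 64 <= 79 < 81 = 9^2.
Iterate m_{i+1} = d_i*a_i - m_i, d_{i+1} = (79 - m_{i+1}^2)/d_i, a_{i+1} = floor((a_0 + m_{i+1})/d_{i+1}):
  m_1 = 1*8 - 0 = 8, d_1 = (79 - 8^2)/1 = 15/1 = 15, a_1 = floor((8 + 8)/15) = 1.
  m_2 = 15*1 - 8 = 7, d_2 = (79 - 7^2)/15 = 30/15 = 2, a_2 = floor((8 + 7)/2) = 7.
  m_3 = 2*7 - 7 = 7, d_3 = (79 - 7^2)/2 = 30/2 = 15, a_3 = floor((8 + 7)/15) = 1.
  m_4 = 15*1 - 7 = 8, d_4 = (79 - 8^2)/15 = 15/15 = 1, a_4 = floor((8 + 8)/1) = 16.
  m_5 = 1*16 - 8 = 8, d_5 = (79 - 8^2)/1 = 15/1 = 15: (m_5, d_5) = (m_1, d_1) = (8, 15), so from here the quotients repeat a_1, ..., a_4; the period length is 4.
So sqrt(79) = [8; (1, 7, 1, 16)] with period length k = 4.
k is even, so the fundamental solution of x^2 - 79y^2 = 1 is (p_{k-1}, q_{k-1}) = (p_3, q_3); compute convergents through index 3.
Convergents (p_i = a_i*p_{i-1} + p_{i-2}, q_i = a_i*q_{i-1} + q_{i-2} with p_{-2}=0, p_{-1}=1, q_{-2}=1, q_{-1}=0):
  i=0: a_0=8, p_0 = 8*1 + 0 = 8, q_0 = 8*0 + 1 = 1.
  i=1: a_1=1, p_1 = 1*8 + 1 = 9, q_1 = 1*1 + 0 = 1.
  i=2: a_2=7, p_2 = 7*9 + 8 = 71, q_2 = 7*1 + 1 = 8.
  i=3: a_3=1, p_3 = 1*71 + 9 = 80, q_3 = 1*8 + 1 = 9.
Check: 80^2 - 79*9^2 = 6400 - 6399 = 1, so (x, y) = (80, 9) solves the equation, and by the theorem it is the least positive solution.

(x, y) = (80, 9)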